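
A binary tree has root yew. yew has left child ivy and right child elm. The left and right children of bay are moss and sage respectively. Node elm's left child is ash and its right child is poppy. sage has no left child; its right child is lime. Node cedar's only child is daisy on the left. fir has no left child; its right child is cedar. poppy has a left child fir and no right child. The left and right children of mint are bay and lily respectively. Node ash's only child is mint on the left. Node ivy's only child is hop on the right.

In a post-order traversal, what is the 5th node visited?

sage

Post-order visits the left subtree, then the right subtree, then the node.
At yew: go left to ivy.
  At ivy: no left child.
  At ivy: go right to hop.
    hop is a leaf — visit hop.
  Visit ivy.
At yew: go right to elm.
  At elm: go left to ash.
    At ash: go left to mint.
      At mint: go left to bay.
        At bay: go left to moss.
          moss is a leaf — visit moss.
        At bay: go right to sage.
          At sage: no left child.
          At sage: go right to lime.
            lime is a leaf — visit lime.
          Visit sage.
        Visit bay.
      At mint: go right to lily.
        lily is a leaf — visit lily.
      Visit mint.
    At ash: no right child.
    Visit ash.
  At elm: go right to poppy.
    At poppy: go left to fir.
      At fir: no left child.
      At fir: go right to cedar.
        At cedar: go left to daisy.
          daisy is a leaf — visit daisy.
        At cedar: no right child.
        Visit cedar.
      Visit fir.
    At poppy: no right child.
    Visit poppy.
  Visit elm.
Visit yew.
Full post-order sequence: hop, ivy, moss, lime, sage, bay, lily, mint, ash, daisy, cedar, fir, poppy, elm, yew.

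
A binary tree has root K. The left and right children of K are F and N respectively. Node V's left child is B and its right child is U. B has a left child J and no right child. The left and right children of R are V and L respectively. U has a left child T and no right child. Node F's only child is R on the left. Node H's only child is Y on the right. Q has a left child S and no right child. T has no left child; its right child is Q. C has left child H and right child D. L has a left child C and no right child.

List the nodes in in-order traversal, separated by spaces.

J B V T S Q U R H Y C D L F K N

In-order visits the left subtree, then the node, then the right subtree.
At K: go left to F.
  At F: go left to R.
    At R: go left to V.
      At V: go left to B.
        At B: go left to J.
          J is a leaf — visit J.
        Visit B.
        At B: no right child.
      Visit V.
      At V: go right to U.
        At U: go left to T.
          At T: no left child.
          Visit T.
          At T: go right to Q.
            At Q: go left to S.
              S is a leaf — visit S.
            Visit Q.
            At Q: no right child.
        Visit U.
        At U: no right child.
    Visit R.
    At R: go right to L.
      At L: go left to C.
        At C: go left to H.
          At H: no left child.
          Visit H.
          At H: go right to Y.
            Y is a leaf — visit Y.
        Visit C.
        At C: go right to D.
          D is a leaf — visit D.
      Visit L.
      At L: no right child.
  Visit F.
  At F: no right child.
Visit K.
At K: go right to N.
  N is a leaf — visit N.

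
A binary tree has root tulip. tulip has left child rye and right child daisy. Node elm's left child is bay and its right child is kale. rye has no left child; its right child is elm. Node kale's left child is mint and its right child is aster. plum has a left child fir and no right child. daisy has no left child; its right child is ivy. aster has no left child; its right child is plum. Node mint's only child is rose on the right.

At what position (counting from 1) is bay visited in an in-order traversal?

In-order visits the left subtree, then the node, then the right subtree.
At tulip: go left to rye.
  At rye: no left child.
  Visit rye.
  At rye: go right to elm.
    At elm: go left to bay.
      bay is a leaf — visit bay.
    Visit elm.
    At elm: go right to kale.
      At kale: go left to mint.
        At mint: no left child.
        Visit mint.
        At mint: go right to rose.
          rose is a leaf — visit rose.
      Visit kale.
      At kale: go right to aster.
        At aster: no left child.
        Visit aster.
        At aster: go right to plum.
          At plum: go left to fir.
            fir is a leaf — visit fir.
          Visit plum.
          At plum: no right child.
Visit tulip.
At tulip: go right to daisy.
  At daisy: no left child.
  Visit daisy.
  At daisy: go right to ivy.
    ivy is a leaf — visit ivy.
Full in-order sequence: rye, bay, elm, mint, rose, kale, aster, fir, plum, tulip, daisy, ivy.

2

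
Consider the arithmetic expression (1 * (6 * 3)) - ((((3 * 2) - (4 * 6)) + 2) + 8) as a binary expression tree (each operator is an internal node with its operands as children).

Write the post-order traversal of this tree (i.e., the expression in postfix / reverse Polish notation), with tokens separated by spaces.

1 6 3 * * 3 2 * 4 6 * - 2 + 8 + -

Post-order on an expression tree gives postfix notation: for each operator, emit left operand, right operand, then the operator.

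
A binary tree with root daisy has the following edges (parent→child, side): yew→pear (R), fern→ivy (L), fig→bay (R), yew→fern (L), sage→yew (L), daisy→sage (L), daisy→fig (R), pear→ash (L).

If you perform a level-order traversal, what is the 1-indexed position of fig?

3

Level-order visits nodes level by level from the root, left to right within each level.
Level 0: daisy
Level 1: sage, fig
Level 2: yew, bay
Level 3: fern, pear
Level 4: ivy, ash
Full level-order sequence: daisy, sage, fig, yew, bay, fern, pear, ivy, ash.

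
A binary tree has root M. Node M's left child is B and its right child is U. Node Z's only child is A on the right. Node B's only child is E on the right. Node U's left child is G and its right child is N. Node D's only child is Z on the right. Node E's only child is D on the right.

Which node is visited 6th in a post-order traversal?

Post-order visits the left subtree, then the right subtree, then the node.
At M: go left to B.
  At B: no left child.
  At B: go right to E.
    At E: no left child.
    At E: go right to D.
      At D: no left child.
      At D: go right to Z.
        At Z: no left child.
        At Z: go right to A.
          A is a leaf — visit A.
        Visit Z.
      Visit D.
    Visit E.
  Visit B.
At M: go right to U.
  At U: go left to G.
    G is a leaf — visit G.
  At U: go right to N.
    N is a leaf — visit N.
  Visit U.
Visit M.
Full post-order sequence: A, Z, D, E, B, G, N, U, M.

G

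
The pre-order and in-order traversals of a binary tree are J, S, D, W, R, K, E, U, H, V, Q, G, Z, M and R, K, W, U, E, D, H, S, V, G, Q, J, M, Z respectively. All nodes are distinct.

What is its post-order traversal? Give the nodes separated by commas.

The first element of pre-order is the root; it splits in-order into left and right subtrees.
Root J: left subtree has 11 nodes {R, K, W, U, E, D, H, S, V, G, Q}, right has 2 {M, Z}.
  Root S: left subtree has 7 nodes {R, K, W, U, E, D, H}, right has 3 {V, G, Q}.
    Root D: left subtree has 5 nodes {R, K, W, U, E}, right has 1 {H}.
      Root W: left subtree has 2 nodes {R, K}, right has 2 {U, E}.
        Root R: left subtree has 0 nodes { }, right has 1 {K}.
        Root E: left subtree has 1 node {U}, right has 0 { }.
    Root V: left subtree has 0 nodes { }, right has 2 {G, Q}.
      Root Q: left subtree has 1 node {G}, right has 0 { }.
  Root Z: left subtree has 1 node {M}, right has 0 { }.

K, R, U, E, W, H, D, G, Q, V, S, M, Z, J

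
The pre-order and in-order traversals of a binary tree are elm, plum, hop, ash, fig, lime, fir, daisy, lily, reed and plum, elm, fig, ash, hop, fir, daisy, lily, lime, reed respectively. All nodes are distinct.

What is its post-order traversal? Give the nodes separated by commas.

The first element of pre-order is the root; it splits in-order into left and right subtrees.
Root elm: left subtree has 1 node {plum}, right has 8 {fig, ash, hop, fir, daisy, lily, lime, reed}.
  Root hop: left subtree has 2 nodes {fig, ash}, right has 5 {fir, daisy, lily, lime, reed}.
    Root ash: left subtree has 1 node {fig}, right has 0 { }.
    Root lime: left subtree has 3 nodes {fir, daisy, lily}, right has 1 {reed}.
      Root fir: left subtree has 0 nodes { }, right has 2 {daisy, lily}.
        Root daisy: left subtree has 0 nodes { }, right has 1 {lily}.

plum, fig, ash, lily, daisy, fir, reed, lime, hop, elm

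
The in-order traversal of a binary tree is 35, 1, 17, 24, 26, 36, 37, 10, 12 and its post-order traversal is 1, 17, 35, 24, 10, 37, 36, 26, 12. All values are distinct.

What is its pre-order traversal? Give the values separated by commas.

12, 26, 24, 35, 17, 1, 36, 37, 10

The last element of post-order is the root; it splits in-order into left and right subtrees.
Root 12: left subtree has 8 nodes {35, 1, 17, 24, 26, 36, 37, 10}, right has 0 { }.
  Root 26: left subtree has 4 nodes {35, 1, 17, 24}, right has 3 {36, 37, 10}.
    Root 24: left subtree has 3 nodes {35, 1, 17}, right has 0 { }.
      Root 35: left subtree has 0 nodes { }, right has 2 {1, 17}.
        Root 17: left subtree has 1 node {1}, right has 0 { }.
    Root 36: left subtree has 0 nodes { }, right has 2 {37, 10}.
      Root 37: left subtree has 0 nodes { }, right has 1 {10}.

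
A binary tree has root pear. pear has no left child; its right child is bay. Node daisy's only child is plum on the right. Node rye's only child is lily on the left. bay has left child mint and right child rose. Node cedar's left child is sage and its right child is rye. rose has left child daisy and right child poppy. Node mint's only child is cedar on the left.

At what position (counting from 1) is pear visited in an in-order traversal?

1

In-order visits the left subtree, then the node, then the right subtree.
At pear: no left child.
Visit pear.
At pear: go right to bay.
  At bay: go left to mint.
    At mint: go left to cedar.
      At cedar: go left to sage.
        sage is a leaf — visit sage.
      Visit cedar.
      At cedar: go right to rye.
        At rye: go left to lily.
          lily is a leaf — visit lily.
        Visit rye.
        At rye: no right child.
    Visit mint.
    At mint: no right child.
  Visit bay.
  At bay: go right to rose.
    At rose: go left to daisy.
      At daisy: no left child.
      Visit daisy.
      At daisy: go right to plum.
        plum is a leaf — visit plum.
    Visit rose.
    At rose: go right to poppy.
      poppy is a leaf — visit poppy.
Full in-order sequence: pear, sage, cedar, lily, rye, mint, bay, daisy, plum, rose, poppy.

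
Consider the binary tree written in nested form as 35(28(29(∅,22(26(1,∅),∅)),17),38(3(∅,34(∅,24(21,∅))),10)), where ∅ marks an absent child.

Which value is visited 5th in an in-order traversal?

28

In-order visits the left subtree, then the node, then the right subtree.
At 35: go left to 28.
  At 28: go left to 29.
    At 29: no left child.
    Visit 29.
    At 29: go right to 22.
      At 22: go left to 26.
        At 26: go left to 1.
          1 is a leaf — visit 1.
        Visit 26.
        At 26: no right child.
      Visit 22.
      At 22: no right child.
  Visit 28.
  At 28: go right to 17.
    17 is a leaf — visit 17.
Visit 35.
At 35: go right to 38.
  At 38: go left to 3.
    At 3: no left child.
    Visit 3.
    At 3: go right to 34.
      At 34: no left child.
      Visit 34.
      At 34: go right to 24.
        At 24: go left to 21.
          21 is a leaf — visit 21.
        Visit 24.
        At 24: no right child.
  Visit 38.
  At 38: go right to 10.
    10 is a leaf — visit 10.
Full in-order sequence: 29, 1, 26, 22, 28, 17, 35, 3, 34, 21, 24, 38, 10.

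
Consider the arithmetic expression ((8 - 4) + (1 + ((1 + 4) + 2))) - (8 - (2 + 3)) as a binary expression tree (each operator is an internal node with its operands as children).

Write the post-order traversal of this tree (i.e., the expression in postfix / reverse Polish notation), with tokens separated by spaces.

8 4 - 1 1 4 + 2 + + + 8 2 3 + - -

Post-order on an expression tree gives postfix notation: for each operator, emit left operand, right operand, then the operator.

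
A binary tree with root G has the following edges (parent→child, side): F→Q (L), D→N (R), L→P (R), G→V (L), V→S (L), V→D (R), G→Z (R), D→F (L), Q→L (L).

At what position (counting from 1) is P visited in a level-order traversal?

10

Level-order visits nodes level by level from the root, left to right within each level.
Level 0: G
Level 1: V, Z
Level 2: S, D
Level 3: F, N
Level 4: Q
Level 5: L
Level 6: P
Full level-order sequence: G, V, Z, S, D, F, N, Q, L, P.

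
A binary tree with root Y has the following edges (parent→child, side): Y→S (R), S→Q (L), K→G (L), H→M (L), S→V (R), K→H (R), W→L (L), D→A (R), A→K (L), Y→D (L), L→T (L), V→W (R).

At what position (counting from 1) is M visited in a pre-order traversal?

Pre-order visits the node, then its left subtree, then its right subtree.
Visit Y.
At Y: go left to D.
  Visit D.
  At D: no left child.
  At D: go right to A.
    Visit A.
    At A: go left to K.
      Visit K.
      At K: go left to G.
        G is a leaf — visit G.
      At K: go right to H.
        Visit H.
        At H: go left to M.
          M is a leaf — visit M.
        At H: no right child.
    At A: no right child.
At Y: go right to S.
  Visit S.
  At S: go left to Q.
    Q is a leaf — visit Q.
  At S: go right to V.
    Visit V.
    At V: no left child.
    At V: go right to W.
      Visit W.
      At W: go left to L.
        Visit L.
        At L: go left to T.
          T is a leaf — visit T.
        At L: no right child.
      At W: no right child.
Full pre-order sequence: Y, D, A, K, G, H, M, S, Q, V, W, L, T.

7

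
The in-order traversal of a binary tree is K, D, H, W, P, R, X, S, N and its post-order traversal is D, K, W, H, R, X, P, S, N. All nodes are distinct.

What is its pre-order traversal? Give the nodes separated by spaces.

N S P H K D W X R

The last element of post-order is the root; it splits in-order into left and right subtrees.
Root N: left subtree has 8 nodes {K, D, H, W, P, R, X, S}, right has 0 { }.
  Root S: left subtree has 7 nodes {K, D, H, W, P, R, X}, right has 0 { }.
    Root P: left subtree has 4 nodes {K, D, H, W}, right has 2 {R, X}.
      Root H: left subtree has 2 nodes {K, D}, right has 1 {W}.
        Root K: left subtree has 0 nodes { }, right has 1 {D}.
      Root X: left subtree has 1 node {R}, right has 0 { }.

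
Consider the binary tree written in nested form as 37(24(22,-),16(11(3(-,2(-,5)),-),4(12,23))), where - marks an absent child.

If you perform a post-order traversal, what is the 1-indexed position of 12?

7

Post-order visits the left subtree, then the right subtree, then the node.
At 37: go left to 24.
  At 24: go left to 22.
    22 is a leaf — visit 22.
  At 24: no right child.
  Visit 24.
At 37: go right to 16.
  At 16: go left to 11.
    At 11: go left to 3.
      At 3: no left child.
      At 3: go right to 2.
        At 2: no left child.
        At 2: go right to 5.
          5 is a leaf — visit 5.
        Visit 2.
      Visit 3.
    At 11: no right child.
    Visit 11.
  At 16: go right to 4.
    At 4: go left to 12.
      12 is a leaf — visit 12.
    At 4: go right to 23.
      23 is a leaf — visit 23.
    Visit 4.
  Visit 16.
Visit 37.
Full post-order sequence: 22, 24, 5, 2, 3, 11, 12, 23, 4, 16, 37.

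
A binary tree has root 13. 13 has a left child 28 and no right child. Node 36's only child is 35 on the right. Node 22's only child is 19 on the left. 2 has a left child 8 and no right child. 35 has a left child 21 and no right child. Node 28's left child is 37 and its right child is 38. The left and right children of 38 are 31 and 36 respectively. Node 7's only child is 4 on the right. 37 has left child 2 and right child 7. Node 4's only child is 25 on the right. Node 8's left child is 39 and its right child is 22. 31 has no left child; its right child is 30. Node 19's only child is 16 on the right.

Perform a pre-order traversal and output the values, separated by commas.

13, 28, 37, 2, 8, 39, 22, 19, 16, 7, 4, 25, 38, 31, 30, 36, 35, 21

Pre-order visits the node, then its left subtree, then its right subtree.
Visit 13.
At 13: go left to 28.
  Visit 28.
  At 28: go left to 37.
    Visit 37.
    At 37: go left to 2.
      Visit 2.
      At 2: go left to 8.
        Visit 8.
        At 8: go left to 39.
          39 is a leaf — visit 39.
        At 8: go right to 22.
          Visit 22.
          At 22: go left to 19.
            Visit 19.
            At 19: no left child.
            At 19: go right to 16.
              16 is a leaf — visit 16.
          At 22: no right child.
      At 2: no right child.
    At 37: go right to 7.
      Visit 7.
      At 7: no left child.
      At 7: go right to 4.
        Visit 4.
        At 4: no left child.
        At 4: go right to 25.
          25 is a leaf — visit 25.
  At 28: go right to 38.
    Visit 38.
    At 38: go left to 31.
      Visit 31.
      At 31: no left child.
      At 31: go right to 30.
        30 is a leaf — visit 30.
    At 38: go right to 36.
      Visit 36.
      At 36: no left child.
      At 36: go right to 35.
        Visit 35.
        At 35: go left to 21.
          21 is a leaf — visit 21.
        At 35: no right child.
At 13: no right child.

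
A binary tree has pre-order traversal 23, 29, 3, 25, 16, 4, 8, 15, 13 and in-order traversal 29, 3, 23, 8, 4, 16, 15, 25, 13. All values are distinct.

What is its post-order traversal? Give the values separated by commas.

3, 29, 8, 4, 15, 16, 13, 25, 23

The first element of pre-order is the root; it splits in-order into left and right subtrees.
Root 23: left subtree has 2 nodes {29, 3}, right has 6 {8, 4, 16, 15, 25, 13}.
  Root 29: left subtree has 0 nodes { }, right has 1 {3}.
  Root 25: left subtree has 4 nodes {8, 4, 16, 15}, right has 1 {13}.
    Root 16: left subtree has 2 nodes {8, 4}, right has 1 {15}.
      Root 4: left subtree has 1 node {8}, right has 0 { }.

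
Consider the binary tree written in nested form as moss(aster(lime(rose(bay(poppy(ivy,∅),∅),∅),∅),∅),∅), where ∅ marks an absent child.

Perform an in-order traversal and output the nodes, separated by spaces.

In-order visits the left subtree, then the node, then the right subtree.
At moss: go left to aster.
  At aster: go left to lime.
    At lime: go left to rose.
      At rose: go left to bay.
        At bay: go left to poppy.
          At poppy: go left to ivy.
            ivy is a leaf — visit ivy.
          Visit poppy.
          At poppy: no right child.
        Visit bay.
        At bay: no right child.
      Visit rose.
      At rose: no right child.
    Visit lime.
    At lime: no right child.
  Visit aster.
  At aster: no right child.
Visit moss.
At moss: no right child.

ivy poppy bay rose lime aster moss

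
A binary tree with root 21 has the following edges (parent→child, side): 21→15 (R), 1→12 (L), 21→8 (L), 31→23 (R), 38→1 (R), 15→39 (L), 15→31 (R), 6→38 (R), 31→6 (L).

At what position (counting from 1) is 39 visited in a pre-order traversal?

4

Pre-order visits the node, then its left subtree, then its right subtree.
Visit 21.
At 21: go left to 8.
  8 is a leaf — visit 8.
At 21: go right to 15.
  Visit 15.
  At 15: go left to 39.
    39 is a leaf — visit 39.
  At 15: go right to 31.
    Visit 31.
    At 31: go left to 6.
      Visit 6.
      At 6: no left child.
      At 6: go right to 38.
        Visit 38.
        At 38: no left child.
        At 38: go right to 1.
          Visit 1.
          At 1: go left to 12.
            12 is a leaf — visit 12.
          At 1: no right child.
    At 31: go right to 23.
      23 is a leaf — visit 23.
Full pre-order sequence: 21, 8, 15, 39, 31, 6, 38, 1, 12, 23.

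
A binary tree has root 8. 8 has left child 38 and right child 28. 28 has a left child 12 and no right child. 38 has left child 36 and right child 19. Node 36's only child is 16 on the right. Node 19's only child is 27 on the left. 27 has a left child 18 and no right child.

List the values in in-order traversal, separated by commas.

In-order visits the left subtree, then the node, then the right subtree.
At 8: go left to 38.
  At 38: go left to 36.
    At 36: no left child.
    Visit 36.
    At 36: go right to 16.
      16 is a leaf — visit 16.
  Visit 38.
  At 38: go right to 19.
    At 19: go left to 27.
      At 27: go left to 18.
        18 is a leaf — visit 18.
      Visit 27.
      At 27: no right child.
    Visit 19.
    At 19: no right child.
Visit 8.
At 8: go right to 28.
  At 28: go left to 12.
    12 is a leaf — visit 12.
  Visit 28.
  At 28: no right child.

36, 16, 38, 18, 27, 19, 8, 12, 28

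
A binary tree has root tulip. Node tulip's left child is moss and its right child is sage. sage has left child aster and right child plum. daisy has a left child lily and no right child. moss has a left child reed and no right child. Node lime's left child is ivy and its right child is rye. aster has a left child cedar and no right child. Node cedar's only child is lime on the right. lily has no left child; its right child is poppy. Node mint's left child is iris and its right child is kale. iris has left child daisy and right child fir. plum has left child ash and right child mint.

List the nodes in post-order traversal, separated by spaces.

Post-order visits the left subtree, then the right subtree, then the node.
At tulip: go left to moss.
  At moss: go left to reed.
    reed is a leaf — visit reed.
  At moss: no right child.
  Visit moss.
At tulip: go right to sage.
  At sage: go left to aster.
    At aster: go left to cedar.
      At cedar: no left child.
      At cedar: go right to lime.
        At lime: go left to ivy.
          ivy is a leaf — visit ivy.
        At lime: go right to rye.
          rye is a leaf — visit rye.
        Visit lime.
      Visit cedar.
    At aster: no right child.
    Visit aster.
  At sage: go right to plum.
    At plum: go left to ash.
      ash is a leaf — visit ash.
    At plum: go right to mint.
      At mint: go left to iris.
        At iris: go left to daisy.
          At daisy: go left to lily.
            At lily: no left child.
            At lily: go right to poppy.
              poppy is a leaf — visit poppy.
            Visit lily.
          At daisy: no right child.
          Visit daisy.
        At iris: go right to fir.
          fir is a leaf — visit fir.
        Visit iris.
      At mint: go right to kale.
        kale is a leaf — visit kale.
      Visit mint.
    Visit plum.
  Visit sage.
Visit tulip.

reed moss ivy rye lime cedar aster ash poppy lily daisy fir iris kale mint plum sage tulip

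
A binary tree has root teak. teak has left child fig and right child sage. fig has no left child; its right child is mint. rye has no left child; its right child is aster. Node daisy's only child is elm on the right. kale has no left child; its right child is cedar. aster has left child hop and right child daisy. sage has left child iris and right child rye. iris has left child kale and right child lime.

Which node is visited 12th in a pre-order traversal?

Pre-order visits the node, then its left subtree, then its right subtree.
Visit teak.
At teak: go left to fig.
  Visit fig.
  At fig: no left child.
  At fig: go right to mint.
    mint is a leaf — visit mint.
At teak: go right to sage.
  Visit sage.
  At sage: go left to iris.
    Visit iris.
    At iris: go left to kale.
      Visit kale.
      At kale: no left child.
      At kale: go right to cedar.
        cedar is a leaf — visit cedar.
    At iris: go right to lime.
      lime is a leaf — visit lime.
  At sage: go right to rye.
    Visit rye.
    At rye: no left child.
    At rye: go right to aster.
      Visit aster.
      At aster: go left to hop.
        hop is a leaf — visit hop.
      At aster: go right to daisy.
        Visit daisy.
        At daisy: no left child.
        At daisy: go right to elm.
          elm is a leaf — visit elm.
Full pre-order sequence: teak, fig, mint, sage, iris, kale, cedar, lime, rye, aster, hop, daisy, elm.

daisy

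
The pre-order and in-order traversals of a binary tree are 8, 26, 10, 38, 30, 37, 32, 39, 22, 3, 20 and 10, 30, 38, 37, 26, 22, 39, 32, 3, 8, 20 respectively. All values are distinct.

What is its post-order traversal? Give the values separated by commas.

The first element of pre-order is the root; it splits in-order into left and right subtrees.
Root 8: left subtree has 9 nodes {10, 30, 38, 37, 26, 22, 39, 32, 3}, right has 1 {20}.
  Root 26: left subtree has 4 nodes {10, 30, 38, 37}, right has 4 {22, 39, 32, 3}.
    Root 10: left subtree has 0 nodes { }, right has 3 {30, 38, 37}.
      Root 38: left subtree has 1 node {30}, right has 1 {37}.
    Root 32: left subtree has 2 nodes {22, 39}, right has 1 {3}.
      Root 39: left subtree has 1 node {22}, right has 0 { }.

30, 37, 38, 10, 22, 39, 3, 32, 26, 20, 8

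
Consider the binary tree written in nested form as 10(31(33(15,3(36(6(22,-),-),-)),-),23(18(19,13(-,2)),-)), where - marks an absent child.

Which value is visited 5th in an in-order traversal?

In-order visits the left subtree, then the node, then the right subtree.
At 10: go left to 31.
  At 31: go left to 33.
    At 33: go left to 15.
      15 is a leaf — visit 15.
    Visit 33.
    At 33: go right to 3.
      At 3: go left to 36.
        At 36: go left to 6.
          At 6: go left to 22.
            22 is a leaf — visit 22.
          Visit 6.
          At 6: no right child.
        Visit 36.
        At 36: no right child.
      Visit 3.
      At 3: no right child.
  Visit 31.
  At 31: no right child.
Visit 10.
At 10: go right to 23.
  At 23: go left to 18.
    At 18: go left to 19.
      19 is a leaf — visit 19.
    Visit 18.
    At 18: go right to 13.
      At 13: no left child.
      Visit 13.
      At 13: go right to 2.
        2 is a leaf — visit 2.
  Visit 23.
  At 23: no right child.
Full in-order sequence: 15, 33, 22, 6, 36, 3, 31, 10, 19, 18, 13, 2, 23.

36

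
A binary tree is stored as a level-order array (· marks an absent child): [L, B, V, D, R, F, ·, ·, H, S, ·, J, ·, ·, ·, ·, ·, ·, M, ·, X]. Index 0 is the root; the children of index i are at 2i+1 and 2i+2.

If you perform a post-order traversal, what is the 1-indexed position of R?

Post-order visits the left subtree, then the right subtree, then the node.
At L: go left to B.
  At B: go left to D.
    At D: no left child.
    At D: go right to H.
      At H: no left child.
      At H: go right to M.
        M is a leaf — visit M.
      Visit H.
    Visit D.
  At B: go right to R.
    At R: go left to S.
      At S: no left child.
      At S: go right to X.
        X is a leaf — visit X.
      Visit S.
    At R: no right child.
    Visit R.
  Visit B.
At L: go right to V.
  At V: go left to F.
    At F: go left to J.
      J is a leaf — visit J.
    At F: no right child.
    Visit F.
  At V: no right child.
  Visit V.
Visit L.
Full post-order sequence: M, H, D, X, S, R, B, J, F, V, L.

6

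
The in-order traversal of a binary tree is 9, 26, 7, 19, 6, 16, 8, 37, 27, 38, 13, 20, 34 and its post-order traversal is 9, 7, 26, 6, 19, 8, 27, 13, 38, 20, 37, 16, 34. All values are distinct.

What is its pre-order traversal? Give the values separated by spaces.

The last element of post-order is the root; it splits in-order into left and right subtrees.
Root 34: left subtree has 12 nodes {9, 26, 7, 19, 6, 16, 8, 37, 27, 38, 13, 20}, right has 0 { }.
  Root 16: left subtree has 5 nodes {9, 26, 7, 19, 6}, right has 6 {8, 37, 27, 38, 13, 20}.
    Root 19: left subtree has 3 nodes {9, 26, 7}, right has 1 {6}.
      Root 26: left subtree has 1 node {9}, right has 1 {7}.
    Root 37: left subtree has 1 node {8}, right has 4 {27, 38, 13, 20}.
      Root 20: left subtree has 3 nodes {27, 38, 13}, right has 0 { }.
        Root 38: left subtree has 1 node {27}, right has 1 {13}.

34 16 19 26 9 7 6 37 8 20 38 27 13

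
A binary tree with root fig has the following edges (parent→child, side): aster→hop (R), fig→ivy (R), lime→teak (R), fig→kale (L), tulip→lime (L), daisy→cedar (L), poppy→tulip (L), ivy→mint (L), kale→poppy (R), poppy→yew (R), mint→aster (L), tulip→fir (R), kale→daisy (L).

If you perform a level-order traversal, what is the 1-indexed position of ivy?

Level-order visits nodes level by level from the root, left to right within each level.
Level 0: fig
Level 1: kale, ivy
Level 2: daisy, poppy, mint
Level 3: cedar, tulip, yew, aster
Level 4: lime, fir, hop
Level 5: teak
Full level-order sequence: fig, kale, ivy, daisy, poppy, mint, cedar, tulip, yew, aster, lime, fir, hop, teak.

3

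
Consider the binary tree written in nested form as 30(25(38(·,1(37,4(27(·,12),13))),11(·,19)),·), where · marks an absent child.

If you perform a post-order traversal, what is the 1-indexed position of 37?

Post-order visits the left subtree, then the right subtree, then the node.
At 30: go left to 25.
  At 25: go left to 38.
    At 38: no left child.
    At 38: go right to 1.
      At 1: go left to 37.
        37 is a leaf — visit 37.
      At 1: go right to 4.
        At 4: go left to 27.
          At 27: no left child.
          At 27: go right to 12.
            12 is a leaf — visit 12.
          Visit 27.
        At 4: go right to 13.
          13 is a leaf — visit 13.
        Visit 4.
      Visit 1.
    Visit 38.
  At 25: go right to 11.
    At 11: no left child.
    At 11: go right to 19.
      19 is a leaf — visit 19.
    Visit 11.
  Visit 25.
At 30: no right child.
Visit 30.
Full post-order sequence: 37, 12, 27, 13, 4, 1, 38, 19, 11, 25, 30.

1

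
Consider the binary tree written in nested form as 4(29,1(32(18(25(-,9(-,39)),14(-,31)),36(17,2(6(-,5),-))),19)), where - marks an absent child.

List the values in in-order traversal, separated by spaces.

29 4 25 9 39 18 14 31 32 17 36 6 5 2 1 19

In-order visits the left subtree, then the node, then the right subtree.
At 4: go left to 29.
  29 is a leaf — visit 29.
Visit 4.
At 4: go right to 1.
  At 1: go left to 32.
    At 32: go left to 18.
      At 18: go left to 25.
        At 25: no left child.
        Visit 25.
        At 25: go right to 9.
          At 9: no left child.
          Visit 9.
          At 9: go right to 39.
            39 is a leaf — visit 39.
      Visit 18.
      At 18: go right to 14.
        At 14: no left child.
        Visit 14.
        At 14: go right to 31.
          31 is a leaf — visit 31.
    Visit 32.
    At 32: go right to 36.
      At 36: go left to 17.
        17 is a leaf — visit 17.
      Visit 36.
      At 36: go right to 2.
        At 2: go left to 6.
          At 6: no left child.
          Visit 6.
          At 6: go right to 5.
            5 is a leaf — visit 5.
        Visit 2.
        At 2: no right child.
  Visit 1.
  At 1: go right to 19.
    19 is a leaf — visit 19.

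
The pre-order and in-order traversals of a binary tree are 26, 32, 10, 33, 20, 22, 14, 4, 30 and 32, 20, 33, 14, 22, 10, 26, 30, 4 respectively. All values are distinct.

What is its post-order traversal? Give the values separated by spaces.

The first element of pre-order is the root; it splits in-order into left and right subtrees.
Root 26: left subtree has 6 nodes {32, 20, 33, 14, 22, 10}, right has 2 {30, 4}.
  Root 32: left subtree has 0 nodes { }, right has 5 {20, 33, 14, 22, 10}.
    Root 10: left subtree has 4 nodes {20, 33, 14, 22}, right has 0 { }.
      Root 33: left subtree has 1 node {20}, right has 2 {14, 22}.
        Root 22: left subtree has 1 node {14}, right has 0 { }.
  Root 4: left subtree has 1 node {30}, right has 0 { }.

20 14 22 33 10 32 30 4 26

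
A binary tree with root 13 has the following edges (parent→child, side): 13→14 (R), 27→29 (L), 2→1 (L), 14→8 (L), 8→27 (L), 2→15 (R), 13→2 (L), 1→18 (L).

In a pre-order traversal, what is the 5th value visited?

Pre-order visits the node, then its left subtree, then its right subtree.
Visit 13.
At 13: go left to 2.
  Visit 2.
  At 2: go left to 1.
    Visit 1.
    At 1: go left to 18.
      18 is a leaf — visit 18.
    At 1: no right child.
  At 2: go right to 15.
    15 is a leaf — visit 15.
At 13: go right to 14.
  Visit 14.
  At 14: go left to 8.
    Visit 8.
    At 8: go left to 27.
      Visit 27.
      At 27: go left to 29.
        29 is a leaf — visit 29.
      At 27: no right child.
    At 8: no right child.
  At 14: no right child.
Full pre-order sequence: 13, 2, 1, 18, 15, 14, 8, 27, 29.

15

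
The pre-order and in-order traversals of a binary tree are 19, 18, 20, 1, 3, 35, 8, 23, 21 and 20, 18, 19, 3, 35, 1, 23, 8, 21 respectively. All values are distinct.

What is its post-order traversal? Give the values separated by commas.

20, 18, 35, 3, 23, 21, 8, 1, 19

The first element of pre-order is the root; it splits in-order into left and right subtrees.
Root 19: left subtree has 2 nodes {20, 18}, right has 6 {3, 35, 1, 23, 8, 21}.
  Root 18: left subtree has 1 node {20}, right has 0 { }.
  Root 1: left subtree has 2 nodes {3, 35}, right has 3 {23, 8, 21}.
    Root 3: left subtree has 0 nodes { }, right has 1 {35}.
    Root 8: left subtree has 1 node {23}, right has 1 {21}.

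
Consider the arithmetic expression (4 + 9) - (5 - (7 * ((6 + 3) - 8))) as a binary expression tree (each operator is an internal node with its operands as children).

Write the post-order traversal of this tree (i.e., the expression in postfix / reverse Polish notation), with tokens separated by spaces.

4 9 + 5 7 6 3 + 8 - * - -

Post-order on an expression tree gives postfix notation: for each operator, emit left operand, right operand, then the operator.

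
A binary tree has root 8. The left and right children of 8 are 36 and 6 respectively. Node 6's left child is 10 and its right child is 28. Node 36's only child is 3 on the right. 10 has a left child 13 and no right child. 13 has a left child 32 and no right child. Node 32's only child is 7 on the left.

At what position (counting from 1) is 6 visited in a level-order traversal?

3

Level-order visits nodes level by level from the root, left to right within each level.
Level 0: 8
Level 1: 36, 6
Level 2: 3, 10, 28
Level 3: 13
Level 4: 32
Level 5: 7
Full level-order sequence: 8, 36, 6, 3, 10, 28, 13, 32, 7.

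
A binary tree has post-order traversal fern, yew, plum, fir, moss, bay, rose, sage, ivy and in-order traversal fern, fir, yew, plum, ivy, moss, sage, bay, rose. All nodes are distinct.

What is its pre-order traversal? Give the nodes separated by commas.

The last element of post-order is the root; it splits in-order into left and right subtrees.
Root ivy: left subtree has 4 nodes {fern, fir, yew, plum}, right has 4 {moss, sage, bay, rose}.
  Root fir: left subtree has 1 node {fern}, right has 2 {yew, plum}.
    Root plum: left subtree has 1 node {yew}, right has 0 { }.
  Root sage: left subtree has 1 node {moss}, right has 2 {bay, rose}.
    Root rose: left subtree has 1 node {bay}, right has 0 { }.

ivy, fir, fern, plum, yew, sage, moss, rose, bay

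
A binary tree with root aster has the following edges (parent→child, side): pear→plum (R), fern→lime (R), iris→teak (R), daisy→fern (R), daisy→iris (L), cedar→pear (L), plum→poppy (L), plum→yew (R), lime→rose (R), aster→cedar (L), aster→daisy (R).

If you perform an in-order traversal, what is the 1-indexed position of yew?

4

In-order visits the left subtree, then the node, then the right subtree.
At aster: go left to cedar.
  At cedar: go left to pear.
    At pear: no left child.
    Visit pear.
    At pear: go right to plum.
      At plum: go left to poppy.
        poppy is a leaf — visit poppy.
      Visit plum.
      At plum: go right to yew.
        yew is a leaf — visit yew.
  Visit cedar.
  At cedar: no right child.
Visit aster.
At aster: go right to daisy.
  At daisy: go left to iris.
    At iris: no left child.
    Visit iris.
    At iris: go right to teak.
      teak is a leaf — visit teak.
  Visit daisy.
  At daisy: go right to fern.
    At fern: no left child.
    Visit fern.
    At fern: go right to lime.
      At lime: no left child.
      Visit lime.
      At lime: go right to rose.
        rose is a leaf — visit rose.
Full in-order sequence: pear, poppy, plum, yew, cedar, aster, iris, teak, daisy, fern, lime, rose.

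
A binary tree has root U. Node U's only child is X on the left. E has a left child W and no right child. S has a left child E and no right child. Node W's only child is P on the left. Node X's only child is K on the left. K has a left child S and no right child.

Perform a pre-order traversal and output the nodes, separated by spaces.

U X K S E W P

Pre-order visits the node, then its left subtree, then its right subtree.
Visit U.
At U: go left to X.
  Visit X.
  At X: go left to K.
    Visit K.
    At K: go left to S.
      Visit S.
      At S: go left to E.
        Visit E.
        At E: go left to W.
          Visit W.
          At W: go left to P.
            P is a leaf — visit P.
          At W: no right child.
        At E: no right child.
      At S: no right child.
    At K: no right child.
  At X: no right child.
At U: no right child.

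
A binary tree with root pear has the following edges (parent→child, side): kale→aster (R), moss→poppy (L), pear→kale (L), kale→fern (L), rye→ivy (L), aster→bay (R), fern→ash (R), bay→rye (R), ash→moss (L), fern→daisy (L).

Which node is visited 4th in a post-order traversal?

Post-order visits the left subtree, then the right subtree, then the node.
At pear: go left to kale.
  At kale: go left to fern.
    At fern: go left to daisy.
      daisy is a leaf — visit daisy.
    At fern: go right to ash.
      At ash: go left to moss.
        At moss: go left to poppy.
          poppy is a leaf — visit poppy.
        At moss: no right child.
        Visit moss.
      At ash: no right child.
      Visit ash.
    Visit fern.
  At kale: go right to aster.
    At aster: no left child.
    At aster: go right to bay.
      At bay: no left child.
      At bay: go right to rye.
        At rye: go left to ivy.
          ivy is a leaf — visit ivy.
        At rye: no right child.
        Visit rye.
      Visit bay.
    Visit aster.
  Visit kale.
At pear: no right child.
Visit pear.
Full post-order sequence: daisy, poppy, moss, ash, fern, ivy, rye, bay, aster, kale, pear.

ash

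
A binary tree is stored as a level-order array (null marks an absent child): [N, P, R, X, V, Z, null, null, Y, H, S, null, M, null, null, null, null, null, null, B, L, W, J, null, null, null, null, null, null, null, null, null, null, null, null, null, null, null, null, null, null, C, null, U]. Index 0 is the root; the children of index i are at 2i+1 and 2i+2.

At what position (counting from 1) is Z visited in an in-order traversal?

14

In-order visits the left subtree, then the node, then the right subtree.
At N: go left to P.
  At P: go left to X.
    At X: no left child.
    Visit X.
    At X: go right to Y.
      Y is a leaf — visit Y.
  Visit P.
  At P: go right to V.
    At V: go left to H.
      At H: go left to B.
        B is a leaf — visit B.
      Visit H.
      At H: go right to L.
        At L: go left to C.
          C is a leaf — visit C.
        Visit L.
        At L: no right child.
    Visit V.
    At V: go right to S.
      At S: go left to W.
        At W: go left to U.
          U is a leaf — visit U.
        Visit W.
        At W: no right child.
      Visit S.
      At S: go right to J.
        J is a leaf — visit J.
Visit N.
At N: go right to R.
  At R: go left to Z.
    At Z: no left child.
    Visit Z.
    At Z: go right to M.
      M is a leaf — visit M.
  Visit R.
  At R: no right child.
Full in-order sequence: X, Y, P, B, H, C, L, V, U, W, S, J, N, Z, M, R.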